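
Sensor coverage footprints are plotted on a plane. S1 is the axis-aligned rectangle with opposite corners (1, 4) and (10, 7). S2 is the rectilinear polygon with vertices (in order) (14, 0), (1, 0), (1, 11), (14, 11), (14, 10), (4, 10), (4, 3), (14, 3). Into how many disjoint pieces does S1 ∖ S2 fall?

S1 ∖ S2 is a single connected region.

1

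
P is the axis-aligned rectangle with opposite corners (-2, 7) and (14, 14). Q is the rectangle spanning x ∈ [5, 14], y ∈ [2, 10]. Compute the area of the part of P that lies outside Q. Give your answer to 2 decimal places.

|P∩Q|: x∈[5,14], y∈[7,10] → 9·3 = 27.
|P| = 112.
|P ∖ Q| = |P| − |P∩Q| = 112 − 27 = 85.00.

85.00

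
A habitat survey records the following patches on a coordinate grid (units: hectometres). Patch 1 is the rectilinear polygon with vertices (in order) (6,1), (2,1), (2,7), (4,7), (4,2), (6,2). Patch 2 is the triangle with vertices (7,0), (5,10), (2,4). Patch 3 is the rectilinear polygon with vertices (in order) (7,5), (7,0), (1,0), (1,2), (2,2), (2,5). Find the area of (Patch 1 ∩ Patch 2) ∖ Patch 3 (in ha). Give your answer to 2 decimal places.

|Patch 1 ∩ Patch 2| = 6.225.
|(Patch 1 ∩ Patch 2) ∩ Patch 3| = 4.225.
|(Patch 1 ∩ Patch 2) ∖ Patch 3| = 6.225 − 4.225 = 2.00.

2.00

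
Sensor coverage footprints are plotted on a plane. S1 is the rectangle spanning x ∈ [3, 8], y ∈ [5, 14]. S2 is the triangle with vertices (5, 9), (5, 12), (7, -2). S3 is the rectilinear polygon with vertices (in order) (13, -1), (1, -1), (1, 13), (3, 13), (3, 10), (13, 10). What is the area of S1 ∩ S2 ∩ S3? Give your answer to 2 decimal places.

The intersection is the polygon with vertices (5,9), (5,10), (5.286,10), (6,5), (5.727,5).
By the shoelace formula its area is 1.76.

1.76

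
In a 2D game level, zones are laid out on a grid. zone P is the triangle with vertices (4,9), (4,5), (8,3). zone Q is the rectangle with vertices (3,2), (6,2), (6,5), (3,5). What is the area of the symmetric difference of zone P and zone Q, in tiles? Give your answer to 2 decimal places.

|zone P| = 8, |zone Q| = 9, |zone P∩zone Q| = 1.
|zone P △ zone Q| = |zone P| + |zone Q| − 2·|zone P∩zone Q| = 8 + 9 − 2 = 15.00.

15.00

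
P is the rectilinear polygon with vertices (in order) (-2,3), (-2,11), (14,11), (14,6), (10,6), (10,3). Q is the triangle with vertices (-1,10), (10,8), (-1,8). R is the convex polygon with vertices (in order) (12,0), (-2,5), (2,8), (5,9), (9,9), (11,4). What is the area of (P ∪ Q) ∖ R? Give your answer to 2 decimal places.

|P ∪ Q| = 116.
|(P ∪ Q) ∩ R| = 53.7.
|(P ∪ Q) ∖ R| = 116 − 53.7 = 62.30.

62.30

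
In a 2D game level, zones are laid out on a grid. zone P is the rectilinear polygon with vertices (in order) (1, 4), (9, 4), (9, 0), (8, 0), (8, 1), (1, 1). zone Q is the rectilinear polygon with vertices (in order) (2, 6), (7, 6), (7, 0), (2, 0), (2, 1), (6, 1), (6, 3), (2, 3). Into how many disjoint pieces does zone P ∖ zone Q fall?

zone P ∖ zone Q splits into 2 disjoint pieces (area 11, area 7).

2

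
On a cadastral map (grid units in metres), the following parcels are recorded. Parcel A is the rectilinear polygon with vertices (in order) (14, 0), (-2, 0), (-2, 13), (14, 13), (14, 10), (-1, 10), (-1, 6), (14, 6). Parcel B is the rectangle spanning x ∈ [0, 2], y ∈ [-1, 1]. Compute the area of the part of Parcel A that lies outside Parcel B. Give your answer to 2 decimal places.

|Parcel A| = 148, |Parcel A∩Parcel B| = 2.
|Parcel A ∖ Parcel B| = |Parcel A| − |Parcel A∩Parcel B| = 148 − 2 = 146.00.

146.00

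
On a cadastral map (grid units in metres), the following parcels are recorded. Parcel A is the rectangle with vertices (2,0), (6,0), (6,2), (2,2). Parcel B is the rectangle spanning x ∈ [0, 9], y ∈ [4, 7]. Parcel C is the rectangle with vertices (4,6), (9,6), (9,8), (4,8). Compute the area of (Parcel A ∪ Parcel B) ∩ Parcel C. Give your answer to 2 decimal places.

5.00

The region (Parcel A ∪ Parcel B) ∩ Parcel C is the polygon with vertices (9,6), (4,6), (4,7), (9,7).
By the shoelace formula its area is 5.00.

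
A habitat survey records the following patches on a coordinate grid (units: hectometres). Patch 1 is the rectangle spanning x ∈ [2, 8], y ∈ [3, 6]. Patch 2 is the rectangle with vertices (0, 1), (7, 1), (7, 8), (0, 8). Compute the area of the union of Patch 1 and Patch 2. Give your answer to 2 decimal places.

52.00

By inclusion–exclusion:
Individual areas: |Patch 1| = 18, |Patch 2| = 49.
|Patch 1∩Patch 2|: x∈[2,7], y∈[3,6] → 5·3 = 15.
|Patch 1 ∪ Patch 2| = 67 − 15 = 52.00.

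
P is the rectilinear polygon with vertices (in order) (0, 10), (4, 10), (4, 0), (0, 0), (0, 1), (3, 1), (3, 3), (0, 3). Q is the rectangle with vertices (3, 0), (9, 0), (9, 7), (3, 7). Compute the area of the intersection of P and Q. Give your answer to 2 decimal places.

7.00

The intersection is the polygon with vertices (4,0), (3,0), (3,1), (3,3), (3,7), (4,7).
By the shoelace formula its area is 7.00.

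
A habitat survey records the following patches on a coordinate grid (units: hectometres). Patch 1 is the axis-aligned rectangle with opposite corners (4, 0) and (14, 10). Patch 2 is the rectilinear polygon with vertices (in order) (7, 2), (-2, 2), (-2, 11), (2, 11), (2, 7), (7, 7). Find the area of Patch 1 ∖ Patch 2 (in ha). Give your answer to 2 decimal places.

|Patch 1| = 100, |Patch 1∩Patch 2| = 15.
|Patch 1 ∖ Patch 2| = |Patch 1| − |Patch 1∩Patch 2| = 100 − 15 = 85.00.

85.00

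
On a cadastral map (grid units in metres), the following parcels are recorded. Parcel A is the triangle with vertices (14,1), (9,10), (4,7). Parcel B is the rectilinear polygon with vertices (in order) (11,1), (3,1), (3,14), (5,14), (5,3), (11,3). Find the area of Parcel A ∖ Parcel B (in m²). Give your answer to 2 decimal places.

|Parcel A| = 30, |Parcel A∩Parcel B| = 0.6333.
|Parcel A ∖ Parcel B| = |Parcel A| − |Parcel A∩Parcel B| = 30 − 0.6333 = 29.37.

29.37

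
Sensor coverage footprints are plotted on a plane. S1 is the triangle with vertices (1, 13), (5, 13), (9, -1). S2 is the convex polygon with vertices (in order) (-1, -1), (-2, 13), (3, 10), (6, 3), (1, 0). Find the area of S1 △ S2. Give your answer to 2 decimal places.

91.85

|S1| = 28, |S2| = 64.5, |S1∩S2| = 0.323.
|S1 △ S2| = |S1| + |S2| − 2·|S1∩S2| = 28 + 64.5 − 0.646 = 91.85.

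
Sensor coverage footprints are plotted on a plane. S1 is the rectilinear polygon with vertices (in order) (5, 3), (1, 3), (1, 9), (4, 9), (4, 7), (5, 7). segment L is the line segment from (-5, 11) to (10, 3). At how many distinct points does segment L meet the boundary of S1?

The segment meets the boundary at (5,5.667), (1,7.8).

2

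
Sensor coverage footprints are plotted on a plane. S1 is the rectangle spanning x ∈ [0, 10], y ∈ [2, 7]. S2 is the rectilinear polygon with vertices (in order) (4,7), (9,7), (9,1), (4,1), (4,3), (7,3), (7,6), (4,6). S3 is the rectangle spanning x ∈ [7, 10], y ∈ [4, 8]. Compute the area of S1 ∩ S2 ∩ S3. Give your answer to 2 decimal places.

The intersection is the polygon with vertices (9,4), (7,4), (7,6), (7,7), (9,7).
By the shoelace formula its area is 6.00.

6.00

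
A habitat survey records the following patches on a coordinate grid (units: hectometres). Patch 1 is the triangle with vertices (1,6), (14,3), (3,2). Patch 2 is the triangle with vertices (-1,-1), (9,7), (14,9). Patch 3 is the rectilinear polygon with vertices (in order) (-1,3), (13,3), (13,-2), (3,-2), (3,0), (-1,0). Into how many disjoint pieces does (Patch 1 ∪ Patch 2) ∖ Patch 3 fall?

(Patch 1 ∪ Patch 2) ∖ Patch 3 splits into 2 disjoint pieces (area 23.2831, area 0.125).

2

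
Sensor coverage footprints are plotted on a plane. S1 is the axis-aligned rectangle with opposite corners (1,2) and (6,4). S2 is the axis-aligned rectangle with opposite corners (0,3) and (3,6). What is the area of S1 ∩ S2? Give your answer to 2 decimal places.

2.00

|S1∩S2|: x∈[1,3], y∈[3,4] → 2·1 = 2.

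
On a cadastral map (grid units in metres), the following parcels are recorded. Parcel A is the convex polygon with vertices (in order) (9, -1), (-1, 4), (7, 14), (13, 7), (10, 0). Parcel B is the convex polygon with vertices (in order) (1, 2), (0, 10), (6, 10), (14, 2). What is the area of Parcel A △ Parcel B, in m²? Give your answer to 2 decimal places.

58.66

|Parcel A| = 110, |Parcel B| = 76, |Parcel A∩Parcel B| = 63.6708.
|Parcel A △ Parcel B| = |Parcel A| + |Parcel B| − 2·|Parcel A∩Parcel B| = 110 + 76 − 127.3416 = 58.66.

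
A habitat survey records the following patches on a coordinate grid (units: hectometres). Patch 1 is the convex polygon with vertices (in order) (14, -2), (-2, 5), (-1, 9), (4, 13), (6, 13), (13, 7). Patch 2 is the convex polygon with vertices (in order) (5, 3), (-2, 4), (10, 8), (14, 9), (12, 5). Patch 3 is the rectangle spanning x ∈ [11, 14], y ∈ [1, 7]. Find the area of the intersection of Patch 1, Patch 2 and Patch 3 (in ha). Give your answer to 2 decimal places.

3.14

The intersection is the polygon with vertices (12,5), (11,4.714), (11,7), (13,7).
By the shoelace formula its area is 3.14.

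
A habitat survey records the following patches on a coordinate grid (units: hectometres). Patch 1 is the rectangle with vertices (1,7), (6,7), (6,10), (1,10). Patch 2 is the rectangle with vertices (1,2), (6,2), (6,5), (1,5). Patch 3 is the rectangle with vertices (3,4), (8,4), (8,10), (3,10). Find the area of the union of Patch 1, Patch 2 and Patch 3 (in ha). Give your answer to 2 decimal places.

By inclusion–exclusion:
Individual areas: |Patch 1| = 15, |Patch 2| = 15, |Patch 3| = 30.
|Patch 1∩Patch 2| = 0 (no overlap).
|Patch 1∩Patch 3|: x∈[3,6], y∈[7,10] → 3·3 = 9.
|Patch 2∩Patch 3|: x∈[3,6], y∈[4,5] → 3·1 = 3.
|Patch 1∩Patch 2∩Patch 3| = 0.
|Patch 1 ∪ Patch 2 ∪ Patch 3| = 60 − 12 + 0 = 48.00.

48.00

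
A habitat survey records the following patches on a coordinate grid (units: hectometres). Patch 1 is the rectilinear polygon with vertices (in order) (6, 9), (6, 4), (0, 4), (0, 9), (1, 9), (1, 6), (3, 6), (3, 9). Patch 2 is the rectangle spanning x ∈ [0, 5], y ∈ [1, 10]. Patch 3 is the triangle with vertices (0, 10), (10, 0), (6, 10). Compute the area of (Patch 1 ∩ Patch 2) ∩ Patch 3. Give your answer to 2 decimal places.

6.00

|Patch 1 ∩ Patch 2| = 19.
|(Patch 1 ∩ Patch 2) ∩ Patch 3| = 6.00.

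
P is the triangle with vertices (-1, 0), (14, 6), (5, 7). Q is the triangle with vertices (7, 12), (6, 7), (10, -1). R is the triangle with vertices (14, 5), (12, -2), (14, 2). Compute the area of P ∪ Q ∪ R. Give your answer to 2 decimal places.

By inclusion–exclusion:
Individual areas: |P| = 34.5, |Q| = 14, |R| = 3.
|P∩Q| = 5.1124.
|P∩R| = 0.
|Q∩R| = 0.
|P∩Q∩R| = 0.
|P ∪ Q ∪ R| = 51.5 − 5.1124 + 0 = 46.39.

46.39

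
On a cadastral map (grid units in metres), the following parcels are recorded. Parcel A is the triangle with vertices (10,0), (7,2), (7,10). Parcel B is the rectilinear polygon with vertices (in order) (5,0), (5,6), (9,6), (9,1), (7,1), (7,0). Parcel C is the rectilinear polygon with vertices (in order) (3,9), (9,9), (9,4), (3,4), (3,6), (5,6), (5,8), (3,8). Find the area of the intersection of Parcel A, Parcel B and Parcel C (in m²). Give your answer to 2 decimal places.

3.00

The intersection is the polygon with vertices (7,6), (8.2,6), (8.8,4), (7,4).
By the shoelace formula its area is 3.00.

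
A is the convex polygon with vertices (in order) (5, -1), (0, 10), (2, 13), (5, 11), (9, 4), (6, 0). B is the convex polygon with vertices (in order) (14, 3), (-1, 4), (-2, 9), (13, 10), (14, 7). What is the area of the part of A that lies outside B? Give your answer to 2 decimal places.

|A| = 61, |A∩B| = 34.5338.
|A ∖ B| = |A| − |A∩B| = 61 − 34.5338 = 26.47.

26.47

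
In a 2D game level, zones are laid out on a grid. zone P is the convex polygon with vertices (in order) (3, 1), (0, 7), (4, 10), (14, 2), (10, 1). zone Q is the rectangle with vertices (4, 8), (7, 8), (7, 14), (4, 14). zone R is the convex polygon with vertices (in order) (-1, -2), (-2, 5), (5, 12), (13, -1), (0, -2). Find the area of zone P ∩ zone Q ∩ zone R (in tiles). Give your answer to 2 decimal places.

The intersection is the polygon with vertices (4,8), (4,10), (6.5,8).
By the shoelace formula its area is 2.50.

2.50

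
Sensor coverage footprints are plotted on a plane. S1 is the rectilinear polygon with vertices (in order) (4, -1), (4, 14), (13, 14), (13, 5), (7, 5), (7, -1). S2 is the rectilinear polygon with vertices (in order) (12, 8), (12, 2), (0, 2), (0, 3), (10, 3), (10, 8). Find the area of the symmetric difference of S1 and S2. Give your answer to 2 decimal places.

103.00

|S1| = 99, |S2| = 22, |S1∩S2| = 9.
|S1 △ S2| = |S1| + |S2| − 2·|S1∩S2| = 99 + 22 − 18 = 103.00.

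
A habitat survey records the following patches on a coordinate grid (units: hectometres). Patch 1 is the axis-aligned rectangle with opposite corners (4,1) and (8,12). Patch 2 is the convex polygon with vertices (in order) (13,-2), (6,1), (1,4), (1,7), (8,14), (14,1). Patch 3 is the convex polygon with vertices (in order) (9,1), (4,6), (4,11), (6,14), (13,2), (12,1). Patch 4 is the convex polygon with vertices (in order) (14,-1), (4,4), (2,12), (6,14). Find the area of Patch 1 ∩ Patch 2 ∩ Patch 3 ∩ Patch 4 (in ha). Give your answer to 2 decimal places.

29.18

The intersection is the polygon with vertices (4,6), (4,10), (6,12), (7.067,12), (8,10.25), (8,2).
By the shoelace formula its area is 29.18.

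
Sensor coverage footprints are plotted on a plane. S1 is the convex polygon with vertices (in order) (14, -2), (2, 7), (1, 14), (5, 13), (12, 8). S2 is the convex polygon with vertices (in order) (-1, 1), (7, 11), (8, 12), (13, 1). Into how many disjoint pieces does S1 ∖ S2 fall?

2

S1 ∖ S2 splits into 2 disjoint pieces (area 16.6538, area 27.526).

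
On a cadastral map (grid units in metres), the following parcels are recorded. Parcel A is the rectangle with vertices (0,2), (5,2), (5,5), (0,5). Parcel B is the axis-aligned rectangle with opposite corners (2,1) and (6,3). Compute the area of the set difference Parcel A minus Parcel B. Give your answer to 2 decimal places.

12.00

|Parcel A∩Parcel B|: x∈[2,5], y∈[2,3] → 3·1 = 3.
|Parcel A| = 15.
|Parcel A ∖ Parcel B| = |Parcel A| − |Parcel A∩Parcel B| = 15 − 3 = 12.00.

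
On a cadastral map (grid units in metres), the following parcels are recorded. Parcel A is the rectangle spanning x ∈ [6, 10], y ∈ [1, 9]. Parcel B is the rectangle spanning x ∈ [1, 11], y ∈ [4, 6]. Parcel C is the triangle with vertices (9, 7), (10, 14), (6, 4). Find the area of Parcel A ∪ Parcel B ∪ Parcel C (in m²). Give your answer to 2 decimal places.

47.21

By inclusion–exclusion:
Individual areas: |Parcel A| = 32, |Parcel B| = 20, |Parcel C| = 9.
|Parcel A∩Parcel B|: x∈[6,10], y∈[4,6] → 4·2 = 8.
|Parcel A∩Parcel C| = 5.7857.
|Parcel B∩Parcel C| = 1.2.
|Parcel A∩Parcel B∩Parcel C| = 1.2.
|Parcel A ∪ Parcel B ∪ Parcel C| = 61 − 14.9857 + 1.2 = 47.21.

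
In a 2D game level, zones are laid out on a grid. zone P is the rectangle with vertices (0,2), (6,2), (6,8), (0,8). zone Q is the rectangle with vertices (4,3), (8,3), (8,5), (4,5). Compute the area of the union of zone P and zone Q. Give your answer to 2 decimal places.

40.00

By inclusion–exclusion:
Individual areas: |zone P| = 36, |zone Q| = 8.
|zone P∩zone Q|: x∈[4,6], y∈[3,5] → 2·2 = 4.
|zone P ∪ zone Q| = 44 − 4 = 40.00.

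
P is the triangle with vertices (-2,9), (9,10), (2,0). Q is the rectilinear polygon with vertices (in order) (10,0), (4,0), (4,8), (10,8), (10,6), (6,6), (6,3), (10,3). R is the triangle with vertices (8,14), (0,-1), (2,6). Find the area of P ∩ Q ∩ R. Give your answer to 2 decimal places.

0.60

The intersection is the polygon with vertices (4,8), (4.8,8), (4,6.5).
By the shoelace formula its area is 0.60.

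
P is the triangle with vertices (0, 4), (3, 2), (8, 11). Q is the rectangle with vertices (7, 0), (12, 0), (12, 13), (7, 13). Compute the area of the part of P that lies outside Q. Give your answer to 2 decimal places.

18.04

|P| = 18.5, |P∩Q| = 0.4625.
|P ∖ Q| = |P| − |P∩Q| = 18.5 − 0.4625 = 18.04.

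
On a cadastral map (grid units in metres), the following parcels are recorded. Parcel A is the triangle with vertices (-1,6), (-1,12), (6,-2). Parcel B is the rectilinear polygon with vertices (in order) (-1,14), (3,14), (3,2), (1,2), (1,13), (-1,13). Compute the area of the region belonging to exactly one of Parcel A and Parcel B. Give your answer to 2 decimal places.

|Parcel A| = 21, |Parcel B| = 26, |Parcel A∩Parcel B| = 6.7143.
|Parcel A △ Parcel B| = |Parcel A| + |Parcel B| − 2·|Parcel A∩Parcel B| = 21 + 26 − 13.4286 = 33.57.

33.57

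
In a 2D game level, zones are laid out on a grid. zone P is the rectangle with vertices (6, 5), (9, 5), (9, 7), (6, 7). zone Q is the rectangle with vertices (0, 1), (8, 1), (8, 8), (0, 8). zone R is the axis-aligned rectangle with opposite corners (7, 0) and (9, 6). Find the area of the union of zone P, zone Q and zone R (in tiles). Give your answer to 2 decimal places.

64.00

By inclusion–exclusion:
Individual areas: |zone P| = 6, |zone Q| = 56, |zone R| = 12.
|zone P∩zone Q|: x∈[6,8], y∈[5,7] → 2·2 = 4.
|zone P∩zone R|: x∈[7,9], y∈[5,6] → 2·1 = 2.
|zone Q∩zone R|: x∈[7,8], y∈[1,6] → 1·5 = 5.
|zone P∩zone Q∩zone R| = 1.
|zone P ∪ zone Q ∪ zone R| = 74 − 11 + 1 = 64.00.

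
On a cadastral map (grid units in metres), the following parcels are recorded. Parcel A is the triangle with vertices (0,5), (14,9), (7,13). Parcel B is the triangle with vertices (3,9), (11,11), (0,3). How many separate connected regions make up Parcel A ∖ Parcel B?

3

Parcel A ∖ Parcel B splits into 3 disjoint pieces (area 1.1667, area 13.0694, area 10.5183).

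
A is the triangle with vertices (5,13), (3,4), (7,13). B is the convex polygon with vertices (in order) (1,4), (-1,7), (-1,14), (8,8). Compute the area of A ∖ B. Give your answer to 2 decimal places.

5.21

|A| = 9, |A∩B| = 3.7919.
|A ∖ B| = |A| − |A∩B| = 9 − 3.7919 = 5.21.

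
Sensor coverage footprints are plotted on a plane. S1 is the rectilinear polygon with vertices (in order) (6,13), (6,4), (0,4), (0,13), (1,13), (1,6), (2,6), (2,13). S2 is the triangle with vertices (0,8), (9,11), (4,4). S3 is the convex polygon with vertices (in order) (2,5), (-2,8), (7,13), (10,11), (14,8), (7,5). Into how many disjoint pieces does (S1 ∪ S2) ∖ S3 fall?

(S1 ∪ S2) ∖ S3 splits into 3 disjoint pieces (area 7.5, area 3.6111, area 6.6667).

3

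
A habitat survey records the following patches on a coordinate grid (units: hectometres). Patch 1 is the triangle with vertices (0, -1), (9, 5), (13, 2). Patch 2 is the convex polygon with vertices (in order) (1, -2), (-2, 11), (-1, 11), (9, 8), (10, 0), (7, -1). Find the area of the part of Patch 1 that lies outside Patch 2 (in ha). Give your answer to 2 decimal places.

5.66

|Patch 1| = 25.5, |Patch 1∩Patch 2| = 19.8386.
|Patch 1 ∖ Patch 2| = |Patch 1| − |Patch 1∩Patch 2| = 25.5 − 19.8386 = 5.66.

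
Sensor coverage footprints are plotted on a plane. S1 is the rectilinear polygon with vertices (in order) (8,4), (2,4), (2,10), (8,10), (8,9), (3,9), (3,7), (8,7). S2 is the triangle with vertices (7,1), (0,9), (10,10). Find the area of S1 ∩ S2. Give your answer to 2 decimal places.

19.78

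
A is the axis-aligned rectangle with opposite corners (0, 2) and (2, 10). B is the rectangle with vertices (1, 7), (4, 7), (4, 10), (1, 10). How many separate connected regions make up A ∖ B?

A ∖ B is a single connected region.

1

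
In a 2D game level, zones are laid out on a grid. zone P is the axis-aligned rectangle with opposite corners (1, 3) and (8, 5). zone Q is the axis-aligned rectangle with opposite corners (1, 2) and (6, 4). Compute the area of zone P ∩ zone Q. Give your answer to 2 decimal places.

|zone P∩zone Q|: x∈[1,6], y∈[3,4] → 5·1 = 5.

5.00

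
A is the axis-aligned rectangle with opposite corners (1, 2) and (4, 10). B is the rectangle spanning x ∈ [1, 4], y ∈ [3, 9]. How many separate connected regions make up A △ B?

2

A △ B splits into 2 disjoint pieces (area 3, area 3).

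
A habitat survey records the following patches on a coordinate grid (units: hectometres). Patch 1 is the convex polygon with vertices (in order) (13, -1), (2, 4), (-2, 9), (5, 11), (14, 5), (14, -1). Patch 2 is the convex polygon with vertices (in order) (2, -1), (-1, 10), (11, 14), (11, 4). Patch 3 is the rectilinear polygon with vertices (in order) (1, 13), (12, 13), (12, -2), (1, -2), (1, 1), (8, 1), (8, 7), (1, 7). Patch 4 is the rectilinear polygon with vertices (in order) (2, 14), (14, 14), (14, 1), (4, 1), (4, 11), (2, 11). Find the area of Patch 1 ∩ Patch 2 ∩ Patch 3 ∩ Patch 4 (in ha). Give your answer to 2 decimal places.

27.36

The intersection is the polygon with vertices (11,7), (11,4), (8,2.333), (8,7), (4,7), (4,10.714), (5,11).
By the shoelace formula its area is 27.36.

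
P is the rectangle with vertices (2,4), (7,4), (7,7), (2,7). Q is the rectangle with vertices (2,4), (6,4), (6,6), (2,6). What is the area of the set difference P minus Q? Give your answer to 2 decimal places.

|P∩Q|: x∈[2,6], y∈[4,6] → 4·2 = 8.
|P| = 15.
|P ∖ Q| = |P| − |P∩Q| = 15 − 8 = 7.00.

7.00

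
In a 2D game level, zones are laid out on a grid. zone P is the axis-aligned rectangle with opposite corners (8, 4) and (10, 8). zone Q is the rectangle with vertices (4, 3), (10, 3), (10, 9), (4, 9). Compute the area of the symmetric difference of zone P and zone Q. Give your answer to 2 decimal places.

28.00

|zone P∩zone Q|: x∈[8,10], y∈[4,8] → 2·4 = 8.
|zone P △ zone Q| = |zone P| + |zone Q| − 2·|zone P∩zone Q| = 8 + 36 − 16 = 28.00.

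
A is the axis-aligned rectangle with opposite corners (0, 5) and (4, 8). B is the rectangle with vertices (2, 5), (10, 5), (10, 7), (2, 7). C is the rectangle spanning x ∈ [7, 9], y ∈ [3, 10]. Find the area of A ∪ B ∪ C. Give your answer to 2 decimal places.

34.00

By inclusion–exclusion:
Individual areas: |A| = 12, |B| = 16, |C| = 14.
|A∩B|: x∈[2,4], y∈[5,7] → 2·2 = 4.
|A∩C| = 0 (no overlap).
|B∩C|: x∈[7,9], y∈[5,7] → 2·2 = 4.
|A∩B∩C| = 0.
|A ∪ B ∪ C| = 42 − 8 + 0 = 34.00.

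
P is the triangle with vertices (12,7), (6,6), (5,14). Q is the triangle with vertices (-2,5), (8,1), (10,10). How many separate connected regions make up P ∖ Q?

2

P ∖ Q splits into 2 disjoint pieces (area 3.5245, area 10.8628).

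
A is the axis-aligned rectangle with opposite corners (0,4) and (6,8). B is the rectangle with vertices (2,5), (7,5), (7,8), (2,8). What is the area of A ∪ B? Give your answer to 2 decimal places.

27.00

By inclusion–exclusion:
Individual areas: |A| = 24, |B| = 15.
|A∩B|: x∈[2,6], y∈[5,8] → 4·3 = 12.
|A ∪ B| = 39 − 12 = 27.00.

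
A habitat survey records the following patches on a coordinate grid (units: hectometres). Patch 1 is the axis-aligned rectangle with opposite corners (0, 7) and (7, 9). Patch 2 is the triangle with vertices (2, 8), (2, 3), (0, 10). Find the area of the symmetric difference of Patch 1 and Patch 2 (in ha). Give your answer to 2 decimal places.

14.29

|Patch 1| = 14, |Patch 2| = 5, |Patch 1∩Patch 2| = 2.3571.
|Patch 1 △ Patch 2| = |Patch 1| + |Patch 2| − 2·|Patch 1∩Patch 2| = 14 + 5 − 4.7143 = 14.29.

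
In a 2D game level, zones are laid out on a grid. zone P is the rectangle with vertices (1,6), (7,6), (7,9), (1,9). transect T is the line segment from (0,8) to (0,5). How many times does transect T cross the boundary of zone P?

0

The segment lies entirely outside zone P and never meets its boundary.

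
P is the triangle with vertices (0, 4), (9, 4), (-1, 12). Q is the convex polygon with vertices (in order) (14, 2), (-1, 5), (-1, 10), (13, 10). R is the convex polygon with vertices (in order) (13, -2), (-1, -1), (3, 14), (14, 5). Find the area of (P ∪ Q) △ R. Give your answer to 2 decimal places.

|P ∪ Q| = 97.391.
|(P ∪ Q) ∩ R| = 70.9706.
|(P ∪ Q) △ R| = 97.391 + 150 − 141.9413 = 105.45.

105.45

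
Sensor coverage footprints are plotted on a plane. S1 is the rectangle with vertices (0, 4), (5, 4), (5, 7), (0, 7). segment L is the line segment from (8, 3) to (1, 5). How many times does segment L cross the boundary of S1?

1

The segment meets the boundary at (4.5,4).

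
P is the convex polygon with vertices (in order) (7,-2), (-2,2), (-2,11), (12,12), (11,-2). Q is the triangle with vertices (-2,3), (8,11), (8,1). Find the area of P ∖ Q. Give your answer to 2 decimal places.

|P| = 164, |P∩Q| = 50.
|P ∖ Q| = |P| − |P∩Q| = 164 − 50 = 114.00.

114.00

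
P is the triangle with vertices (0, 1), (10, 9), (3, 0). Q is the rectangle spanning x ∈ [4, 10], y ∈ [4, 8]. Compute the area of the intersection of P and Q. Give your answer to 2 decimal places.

The intersection is the polygon with vertices (8.75,8), (9.222,8), (6.111,4), (4,4), (4,4.2).
By the shoelace formula its area is 5.64.

5.64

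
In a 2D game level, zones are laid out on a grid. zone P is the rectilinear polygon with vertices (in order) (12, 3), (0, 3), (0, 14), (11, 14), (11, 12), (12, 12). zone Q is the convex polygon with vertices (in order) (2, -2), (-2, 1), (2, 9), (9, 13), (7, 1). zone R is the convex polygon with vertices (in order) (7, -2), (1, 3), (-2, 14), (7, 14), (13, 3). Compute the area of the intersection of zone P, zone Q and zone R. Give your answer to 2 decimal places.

The intersection is the polygon with vertices (2,9), (7.891,12.366), (8.66,10.957), (7.333,3), (1,3), (0.294,5.588).
By the shoelace formula its area is 53.05.

53.05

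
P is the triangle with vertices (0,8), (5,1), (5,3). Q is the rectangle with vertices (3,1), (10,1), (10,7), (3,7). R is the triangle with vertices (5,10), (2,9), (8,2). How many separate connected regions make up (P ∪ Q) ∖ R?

(P ∪ Q) ∖ R is a single connected region.

1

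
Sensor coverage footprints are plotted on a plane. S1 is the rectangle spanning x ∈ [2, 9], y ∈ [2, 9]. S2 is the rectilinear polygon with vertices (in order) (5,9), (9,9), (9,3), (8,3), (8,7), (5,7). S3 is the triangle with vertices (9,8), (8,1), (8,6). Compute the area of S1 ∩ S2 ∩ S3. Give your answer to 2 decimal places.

2.21

The intersection is the polygon with vertices (8,3), (8,6), (9,8), (8.286,3).
By the shoelace formula its area is 2.21.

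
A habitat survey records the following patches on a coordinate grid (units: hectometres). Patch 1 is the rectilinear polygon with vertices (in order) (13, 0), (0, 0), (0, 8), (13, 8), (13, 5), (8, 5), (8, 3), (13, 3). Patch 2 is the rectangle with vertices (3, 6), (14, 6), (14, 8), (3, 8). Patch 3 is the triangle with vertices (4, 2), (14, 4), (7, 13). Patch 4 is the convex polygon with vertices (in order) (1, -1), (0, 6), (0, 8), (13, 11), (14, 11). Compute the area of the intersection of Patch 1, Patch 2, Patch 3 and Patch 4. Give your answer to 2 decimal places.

The intersection is the polygon with vertices (5.636,8), (10.75,8), (8.583,6), (5.091,6).
By the shoelace formula its area is 8.61.

8.61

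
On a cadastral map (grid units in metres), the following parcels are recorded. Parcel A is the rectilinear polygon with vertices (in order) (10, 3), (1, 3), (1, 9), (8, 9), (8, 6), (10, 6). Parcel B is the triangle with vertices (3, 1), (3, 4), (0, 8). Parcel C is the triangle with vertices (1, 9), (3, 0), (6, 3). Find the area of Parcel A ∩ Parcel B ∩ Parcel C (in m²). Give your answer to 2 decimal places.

The intersection is the polygon with vertices (3,4), (3,3), (2.333,3), (1.737,5.684).
By the shoelace formula its area is 1.53.

1.53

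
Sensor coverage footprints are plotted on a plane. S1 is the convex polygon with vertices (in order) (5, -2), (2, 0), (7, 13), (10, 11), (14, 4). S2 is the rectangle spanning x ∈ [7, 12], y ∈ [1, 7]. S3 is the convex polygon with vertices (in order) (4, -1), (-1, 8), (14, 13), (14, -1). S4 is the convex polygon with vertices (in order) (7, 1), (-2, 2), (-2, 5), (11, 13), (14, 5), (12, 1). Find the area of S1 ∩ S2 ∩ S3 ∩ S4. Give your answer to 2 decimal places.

27.92

The intersection is the polygon with vertices (7,7), (12,7), (12,2.667), (9.5,1), (7,1).
By the shoelace formula its area is 27.92.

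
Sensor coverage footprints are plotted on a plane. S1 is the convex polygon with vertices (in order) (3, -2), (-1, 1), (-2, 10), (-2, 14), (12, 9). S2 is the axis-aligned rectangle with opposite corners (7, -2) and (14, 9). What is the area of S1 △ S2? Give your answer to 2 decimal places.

172.44

|S1| = 126, |S2| = 77, |S1∩S2| = 15.2778.
|S1 △ S2| = |S1| + |S2| − 2·|S1∩S2| = 126 + 77 − 30.5556 = 172.44.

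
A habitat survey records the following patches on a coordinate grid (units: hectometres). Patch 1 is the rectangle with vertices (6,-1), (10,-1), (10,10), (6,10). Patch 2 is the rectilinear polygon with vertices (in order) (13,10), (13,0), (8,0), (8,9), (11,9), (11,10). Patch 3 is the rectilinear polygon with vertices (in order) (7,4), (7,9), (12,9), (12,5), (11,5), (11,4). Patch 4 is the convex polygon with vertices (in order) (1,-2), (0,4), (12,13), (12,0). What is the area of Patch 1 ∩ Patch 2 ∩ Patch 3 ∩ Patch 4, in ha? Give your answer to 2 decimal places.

The intersection is the polygon with vertices (10,9), (10,4), (8,4), (8,9).
By the shoelace formula its area is 10.00.

10.00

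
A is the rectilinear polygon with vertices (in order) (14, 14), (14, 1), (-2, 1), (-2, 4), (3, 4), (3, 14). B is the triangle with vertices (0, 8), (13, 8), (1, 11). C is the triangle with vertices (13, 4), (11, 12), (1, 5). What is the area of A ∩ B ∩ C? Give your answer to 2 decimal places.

The intersection is the polygon with vertices (11.933,8.267), (12,8), (5.286,8), (7.316,9.421).
By the shoelace formula its area is 5.35.

5.35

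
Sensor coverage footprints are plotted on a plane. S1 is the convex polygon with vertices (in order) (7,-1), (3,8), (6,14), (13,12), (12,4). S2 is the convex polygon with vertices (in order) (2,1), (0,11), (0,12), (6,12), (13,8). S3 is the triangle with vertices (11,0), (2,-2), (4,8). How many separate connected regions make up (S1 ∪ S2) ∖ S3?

2

(S1 ∪ S2) ∖ S3 splits into 2 disjoint pieces (area 103.5218, area 0.0104).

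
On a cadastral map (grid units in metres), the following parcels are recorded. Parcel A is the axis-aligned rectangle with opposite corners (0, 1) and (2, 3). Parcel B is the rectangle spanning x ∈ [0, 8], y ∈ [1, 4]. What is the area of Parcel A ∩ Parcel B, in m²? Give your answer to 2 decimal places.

4.00

|Parcel A∩Parcel B|: x∈[0,2], y∈[1,3] → 2·2 = 4.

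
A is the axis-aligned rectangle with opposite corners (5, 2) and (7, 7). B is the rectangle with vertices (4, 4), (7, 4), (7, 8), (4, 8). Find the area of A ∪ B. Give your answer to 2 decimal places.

By inclusion–exclusion:
Individual areas: |A| = 10, |B| = 12.
|A∩B|: x∈[5,7], y∈[4,7] → 2·3 = 6.
|A ∪ B| = 22 − 6 = 16.00.

16.00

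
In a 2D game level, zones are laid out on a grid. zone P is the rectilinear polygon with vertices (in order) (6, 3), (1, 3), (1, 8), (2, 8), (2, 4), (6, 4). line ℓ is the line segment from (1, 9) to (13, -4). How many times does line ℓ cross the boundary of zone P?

4

The segment meets the boundary at (6,3.583), (2,7.917), (1.923,8), (5.615,4).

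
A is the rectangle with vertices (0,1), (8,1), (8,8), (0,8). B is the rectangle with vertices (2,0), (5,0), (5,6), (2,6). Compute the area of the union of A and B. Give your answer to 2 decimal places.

59.00

By inclusion–exclusion:
Individual areas: |A| = 56, |B| = 18.
|A∩B|: x∈[2,5], y∈[1,6] → 3·5 = 15.
|A ∪ B| = 74 − 15 = 59.00.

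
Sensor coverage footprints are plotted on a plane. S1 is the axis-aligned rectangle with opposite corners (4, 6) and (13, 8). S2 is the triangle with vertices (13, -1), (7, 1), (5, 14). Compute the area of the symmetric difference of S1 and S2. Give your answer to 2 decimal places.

44.37

|S1| = 18, |S2| = 37, |S1∩S2| = 5.3128.
|S1 △ S2| = |S1| + |S2| − 2·|S1∩S2| = 18 + 37 − 10.6256 = 44.37.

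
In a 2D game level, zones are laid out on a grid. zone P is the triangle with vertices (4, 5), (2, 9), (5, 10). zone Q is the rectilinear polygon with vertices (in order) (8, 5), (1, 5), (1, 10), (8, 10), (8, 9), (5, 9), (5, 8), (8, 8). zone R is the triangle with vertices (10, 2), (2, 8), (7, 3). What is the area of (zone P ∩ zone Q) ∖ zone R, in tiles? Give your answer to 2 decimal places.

6.49

|zone P ∩ zone Q| = 7.
|(zone P ∩ zone Q) ∩ zone R| = 0.5123.
|(zone P ∩ zone Q) ∖ zone R| = 7 − 0.5123 = 6.49.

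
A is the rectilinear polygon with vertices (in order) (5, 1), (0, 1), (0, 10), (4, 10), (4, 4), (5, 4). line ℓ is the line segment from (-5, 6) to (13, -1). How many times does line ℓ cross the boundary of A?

2

The segment meets the boundary at (0,4.056), (5,2.111).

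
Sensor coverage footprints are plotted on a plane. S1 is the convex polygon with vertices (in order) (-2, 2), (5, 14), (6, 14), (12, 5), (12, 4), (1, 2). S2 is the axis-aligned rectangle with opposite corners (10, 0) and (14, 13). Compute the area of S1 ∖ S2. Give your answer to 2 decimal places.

82.64

|S1| = 88, |S1∩S2| = 5.3636.
|S1 ∖ S2| = |S1| − |S1∩S2| = 88 − 5.3636 = 82.64.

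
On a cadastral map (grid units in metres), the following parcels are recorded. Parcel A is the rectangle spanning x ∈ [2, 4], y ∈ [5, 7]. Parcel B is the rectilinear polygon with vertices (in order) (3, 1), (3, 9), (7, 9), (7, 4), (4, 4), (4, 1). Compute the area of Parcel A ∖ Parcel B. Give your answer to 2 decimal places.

|Parcel A| = 4, |Parcel A∩Parcel B| = 2.
|Parcel A ∖ Parcel B| = |Parcel A| − |Parcel A∩Parcel B| = 4 − 2 = 2.00.

2.00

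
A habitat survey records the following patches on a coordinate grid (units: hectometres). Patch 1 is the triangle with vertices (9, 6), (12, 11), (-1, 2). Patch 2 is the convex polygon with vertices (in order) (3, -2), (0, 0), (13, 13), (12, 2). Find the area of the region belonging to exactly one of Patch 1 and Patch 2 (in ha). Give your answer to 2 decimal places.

75.25

|Patch 1| = 19, |Patch 2| = 80, |Patch 1∩Patch 2| = 11.875.
|Patch 1 △ Patch 2| = |Patch 1| + |Patch 2| − 2·|Patch 1∩Patch 2| = 19 + 80 − 23.75 = 75.25.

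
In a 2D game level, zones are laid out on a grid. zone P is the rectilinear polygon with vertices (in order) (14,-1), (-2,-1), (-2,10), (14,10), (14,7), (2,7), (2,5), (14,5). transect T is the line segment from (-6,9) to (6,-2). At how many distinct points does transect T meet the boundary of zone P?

2

The segment meets the boundary at (4.909,-1), (-2,5.333).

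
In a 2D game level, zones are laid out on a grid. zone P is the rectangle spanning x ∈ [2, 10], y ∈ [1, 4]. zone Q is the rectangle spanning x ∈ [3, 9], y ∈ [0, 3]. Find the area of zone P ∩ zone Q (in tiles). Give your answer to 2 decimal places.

12.00

|zone P∩zone Q|: x∈[3,9], y∈[1,3] → 6·2 = 12.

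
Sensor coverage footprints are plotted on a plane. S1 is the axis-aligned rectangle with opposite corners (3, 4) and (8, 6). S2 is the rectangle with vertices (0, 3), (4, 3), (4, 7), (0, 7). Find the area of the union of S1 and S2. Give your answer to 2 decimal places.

24.00

By inclusion–exclusion:
Individual areas: |S1| = 10, |S2| = 16.
|S1∩S2|: x∈[3,4], y∈[4,6] → 1·2 = 2.
|S1 ∪ S2| = 26 − 2 = 24.00.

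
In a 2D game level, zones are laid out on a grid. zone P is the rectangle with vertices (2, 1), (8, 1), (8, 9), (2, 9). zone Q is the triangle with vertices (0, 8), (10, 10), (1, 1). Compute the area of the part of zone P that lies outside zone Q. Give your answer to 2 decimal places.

|zone P| = 48, |zone P∩zone Q| = 23.1.
|zone P ∖ zone Q| = |zone P| − |zone P∩zone Q| = 48 − 23.1 = 24.90.

24.90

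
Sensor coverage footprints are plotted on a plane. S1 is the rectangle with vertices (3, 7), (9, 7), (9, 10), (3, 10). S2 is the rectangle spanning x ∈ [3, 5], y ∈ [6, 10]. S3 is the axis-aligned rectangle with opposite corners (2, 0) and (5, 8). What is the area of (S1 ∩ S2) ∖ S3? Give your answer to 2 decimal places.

4.00

|S1 ∩ S2| = 6.
|(S1 ∩ S2) ∩ S3| = 2.
|(S1 ∩ S2) ∖ S3| = 6 − 2 = 4.00.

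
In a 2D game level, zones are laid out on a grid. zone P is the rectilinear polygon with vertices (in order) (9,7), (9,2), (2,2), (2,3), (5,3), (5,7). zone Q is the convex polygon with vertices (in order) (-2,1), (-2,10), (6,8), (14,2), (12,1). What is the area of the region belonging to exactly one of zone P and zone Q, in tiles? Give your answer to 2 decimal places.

74.08

|zone P| = 23, |zone Q| = 95, |zone P∩zone Q| = 21.9583.
|zone P △ zone Q| = |zone P| + |zone Q| − 2·|zone P∩zone Q| = 23 + 95 − 43.9167 = 74.08.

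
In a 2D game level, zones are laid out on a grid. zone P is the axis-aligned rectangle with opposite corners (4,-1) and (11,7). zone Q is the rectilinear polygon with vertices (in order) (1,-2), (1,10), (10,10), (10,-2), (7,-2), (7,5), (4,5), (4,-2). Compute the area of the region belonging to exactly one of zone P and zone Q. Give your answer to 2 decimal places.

|zone P| = 56, |zone Q| = 87, |zone P∩zone Q| = 30.
|zone P △ zone Q| = |zone P| + |zone Q| − 2·|zone P∩zone Q| = 56 + 87 − 60 = 83.00.

83.00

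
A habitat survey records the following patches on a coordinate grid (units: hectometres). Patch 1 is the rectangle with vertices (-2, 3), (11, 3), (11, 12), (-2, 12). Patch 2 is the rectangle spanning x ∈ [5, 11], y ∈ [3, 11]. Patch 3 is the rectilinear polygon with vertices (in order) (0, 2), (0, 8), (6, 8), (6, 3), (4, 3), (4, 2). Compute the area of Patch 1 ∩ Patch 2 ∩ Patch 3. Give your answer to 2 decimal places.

5.00

The intersection is the polygon with vertices (5,3), (5,8), (6,8), (6,3).
By the shoelace formula its area is 5.00.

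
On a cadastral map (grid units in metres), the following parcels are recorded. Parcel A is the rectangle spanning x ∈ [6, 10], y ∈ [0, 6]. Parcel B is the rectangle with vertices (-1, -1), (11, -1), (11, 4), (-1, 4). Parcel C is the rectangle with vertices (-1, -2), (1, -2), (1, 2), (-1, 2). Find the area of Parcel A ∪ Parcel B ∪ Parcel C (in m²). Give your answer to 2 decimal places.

70.00

By inclusion–exclusion:
Individual areas: |Parcel A| = 24, |Parcel B| = 60, |Parcel C| = 8.
|Parcel A∩Parcel B|: x∈[6,10], y∈[0,4] → 4·4 = 16.
|Parcel A∩Parcel C| = 0 (no overlap).
|Parcel B∩Parcel C|: x∈[-1,1], y∈[-1,2] → 2·3 = 6.
|Parcel A∩Parcel B∩Parcel C| = 0.
|Parcel A ∪ Parcel B ∪ Parcel C| = 92 − 22 + 0 = 70.00.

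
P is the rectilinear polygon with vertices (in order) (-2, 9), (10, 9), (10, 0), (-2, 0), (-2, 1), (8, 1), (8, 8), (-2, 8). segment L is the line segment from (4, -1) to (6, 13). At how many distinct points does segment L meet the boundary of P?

4

The segment meets the boundary at (5.429,9), (5.286,8), (4.143,0), (4.286,1).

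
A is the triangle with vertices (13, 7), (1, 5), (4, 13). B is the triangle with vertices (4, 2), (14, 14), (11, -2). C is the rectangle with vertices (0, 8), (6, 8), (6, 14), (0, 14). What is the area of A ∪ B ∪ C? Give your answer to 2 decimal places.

By inclusion–exclusion:
Individual areas: |A| = 45, |B| = 62, |C| = 36.
|A∩B| = 7.2294.
|A∩C| = 13.3542.
|B∩C| = 0.
|A∩B∩C| = 0.
|A ∪ B ∪ C| = 143 − 20.5835 + 0 = 122.42.

122.42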